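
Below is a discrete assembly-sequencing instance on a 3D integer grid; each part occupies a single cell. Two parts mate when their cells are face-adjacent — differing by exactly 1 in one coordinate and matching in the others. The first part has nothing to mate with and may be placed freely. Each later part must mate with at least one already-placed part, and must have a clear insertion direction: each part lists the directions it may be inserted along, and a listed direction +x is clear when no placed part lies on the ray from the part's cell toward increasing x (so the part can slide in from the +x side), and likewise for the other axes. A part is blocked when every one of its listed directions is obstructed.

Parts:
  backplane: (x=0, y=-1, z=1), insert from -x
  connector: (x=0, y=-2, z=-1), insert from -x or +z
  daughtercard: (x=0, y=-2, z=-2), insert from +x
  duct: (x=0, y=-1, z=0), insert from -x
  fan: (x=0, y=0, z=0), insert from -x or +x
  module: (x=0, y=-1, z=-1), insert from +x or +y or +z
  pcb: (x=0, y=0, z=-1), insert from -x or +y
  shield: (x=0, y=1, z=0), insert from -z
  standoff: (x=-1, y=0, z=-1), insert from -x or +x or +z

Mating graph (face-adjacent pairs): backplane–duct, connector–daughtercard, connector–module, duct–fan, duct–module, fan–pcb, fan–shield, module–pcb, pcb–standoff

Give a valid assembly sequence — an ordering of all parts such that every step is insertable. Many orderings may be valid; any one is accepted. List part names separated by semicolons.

duct; module; backplane; connector; daughtercard; fan; shield; pcb; standoff

1. duct@(0, -1, 0) [-x clear] — {duct}
2. module@(0, -1, -1) [+x clear] — {duct, module}
3. backplane@(0, -1, 1) [-x clear] — {backplane, duct, module}
4. connector@(0, -2, -1) [-x clear] — {backplane, connector, duct, module}
5. daughtercard@(0, -2, -2) [+x clear] — {backplane, connector, daughtercard, duct, module}
6. fan@(0, 0, 0) [-x clear] — {backplane, connector, daughtercard, duct, fan, module}
7. shield@(0, 1, 0) [-z clear] — {backplane, connector, daughtercard, duct, fan, module, shield}
8. pcb@(0, 0, -1) [-x clear] — {backplane, connector, daughtercard, duct, fan, module, pcb, shield}
9. standoff@(-1, 0, -1) [-x clear] — {backplane, connector, daughtercard, duct, fan, module, pcb, shield, standoff}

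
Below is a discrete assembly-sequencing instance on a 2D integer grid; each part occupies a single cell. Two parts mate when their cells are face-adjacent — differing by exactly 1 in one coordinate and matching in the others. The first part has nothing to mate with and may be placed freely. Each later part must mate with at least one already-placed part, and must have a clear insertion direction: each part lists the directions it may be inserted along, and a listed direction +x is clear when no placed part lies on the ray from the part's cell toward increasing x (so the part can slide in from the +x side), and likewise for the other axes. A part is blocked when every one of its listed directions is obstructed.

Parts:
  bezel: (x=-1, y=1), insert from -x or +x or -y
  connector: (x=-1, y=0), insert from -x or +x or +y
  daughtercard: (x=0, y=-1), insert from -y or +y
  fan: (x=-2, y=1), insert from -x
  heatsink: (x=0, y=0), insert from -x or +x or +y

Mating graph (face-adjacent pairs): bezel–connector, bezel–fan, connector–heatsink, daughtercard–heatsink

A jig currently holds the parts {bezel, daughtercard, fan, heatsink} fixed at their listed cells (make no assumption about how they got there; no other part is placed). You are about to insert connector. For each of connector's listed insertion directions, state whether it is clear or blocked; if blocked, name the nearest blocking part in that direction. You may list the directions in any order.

+x: blocked by heatsink; +y: blocked by bezel; -x: clear

-x: ray from connector(-1, 0) has no placed part ⇒ clear
+x: nearest on ray is heatsink@(0, 0) ⇒ blocked
+y: nearest on ray is bezel@(-1, 1) ⇒ blocked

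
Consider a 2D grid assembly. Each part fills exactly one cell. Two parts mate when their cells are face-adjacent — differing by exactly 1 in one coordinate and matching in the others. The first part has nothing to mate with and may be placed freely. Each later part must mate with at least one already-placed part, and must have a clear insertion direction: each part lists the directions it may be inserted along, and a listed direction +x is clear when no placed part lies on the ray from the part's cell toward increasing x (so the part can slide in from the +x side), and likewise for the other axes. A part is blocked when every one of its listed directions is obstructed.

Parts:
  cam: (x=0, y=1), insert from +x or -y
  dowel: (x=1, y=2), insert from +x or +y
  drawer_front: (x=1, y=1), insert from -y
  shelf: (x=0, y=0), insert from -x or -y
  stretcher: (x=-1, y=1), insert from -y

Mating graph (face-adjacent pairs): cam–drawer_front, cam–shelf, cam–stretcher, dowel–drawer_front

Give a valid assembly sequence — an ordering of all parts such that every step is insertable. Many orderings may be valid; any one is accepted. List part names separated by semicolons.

1. drawer_front@(1, 1) [-y clear] — {drawer_front}
2. dowel@(1, 2) [+x clear] — {dowel, drawer_front}
3. cam@(0, 1) [-y clear] — {cam, dowel, drawer_front}
4. shelf@(0, 0) [-x clear] — {cam, dowel, drawer_front, shelf}
5. stretcher@(-1, 1) [-y clear] — {cam, dowel, drawer_front, shelf, stretcher}

drawer_front; dowel; cam; shelf; stretcher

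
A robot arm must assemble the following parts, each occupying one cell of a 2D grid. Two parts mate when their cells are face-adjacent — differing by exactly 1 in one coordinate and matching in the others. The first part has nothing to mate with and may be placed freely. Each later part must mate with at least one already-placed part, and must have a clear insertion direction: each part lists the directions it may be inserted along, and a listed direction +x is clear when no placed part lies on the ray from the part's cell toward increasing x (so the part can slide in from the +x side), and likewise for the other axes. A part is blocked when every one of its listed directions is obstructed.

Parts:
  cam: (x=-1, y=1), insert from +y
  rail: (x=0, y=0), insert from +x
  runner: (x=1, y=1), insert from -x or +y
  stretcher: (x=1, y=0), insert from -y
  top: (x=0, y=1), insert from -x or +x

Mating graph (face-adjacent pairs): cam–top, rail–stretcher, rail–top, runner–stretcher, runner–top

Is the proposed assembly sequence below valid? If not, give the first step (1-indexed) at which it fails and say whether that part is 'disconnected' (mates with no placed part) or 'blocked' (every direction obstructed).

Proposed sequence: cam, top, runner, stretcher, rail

1. cam@(-1, 1) [+y clear] — {cam}
2. top@(0, 1) [+x clear] — {cam, top}
3. runner@(1, 1) [+y clear] — {cam, runner, top}
4. stretcher@(1, 0) [-y clear] — {cam, runner, stretcher, top}
5. rail@(0, 0) — +x all obstructed ⇒ blocked

Invalid at step 5 (blocked)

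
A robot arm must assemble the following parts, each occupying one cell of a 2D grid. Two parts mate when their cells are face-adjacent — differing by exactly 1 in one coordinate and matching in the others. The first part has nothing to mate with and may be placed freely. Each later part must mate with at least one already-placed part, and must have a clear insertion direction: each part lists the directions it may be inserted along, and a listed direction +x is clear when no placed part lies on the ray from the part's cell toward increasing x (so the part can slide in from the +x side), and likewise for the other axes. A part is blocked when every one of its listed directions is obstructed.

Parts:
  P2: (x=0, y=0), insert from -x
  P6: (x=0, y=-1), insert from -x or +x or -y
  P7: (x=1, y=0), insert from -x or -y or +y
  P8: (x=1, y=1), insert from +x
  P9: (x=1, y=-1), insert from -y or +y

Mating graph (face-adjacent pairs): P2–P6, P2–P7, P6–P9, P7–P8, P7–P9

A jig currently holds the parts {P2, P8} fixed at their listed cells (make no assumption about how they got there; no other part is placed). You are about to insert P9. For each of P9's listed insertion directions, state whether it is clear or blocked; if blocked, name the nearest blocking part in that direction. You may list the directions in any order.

-y: ray from P9(1, -1) has no placed part ⇒ clear
+y: nearest on ray is P8@(1, 1) ⇒ blocked

+y: blocked by P8; -y: clear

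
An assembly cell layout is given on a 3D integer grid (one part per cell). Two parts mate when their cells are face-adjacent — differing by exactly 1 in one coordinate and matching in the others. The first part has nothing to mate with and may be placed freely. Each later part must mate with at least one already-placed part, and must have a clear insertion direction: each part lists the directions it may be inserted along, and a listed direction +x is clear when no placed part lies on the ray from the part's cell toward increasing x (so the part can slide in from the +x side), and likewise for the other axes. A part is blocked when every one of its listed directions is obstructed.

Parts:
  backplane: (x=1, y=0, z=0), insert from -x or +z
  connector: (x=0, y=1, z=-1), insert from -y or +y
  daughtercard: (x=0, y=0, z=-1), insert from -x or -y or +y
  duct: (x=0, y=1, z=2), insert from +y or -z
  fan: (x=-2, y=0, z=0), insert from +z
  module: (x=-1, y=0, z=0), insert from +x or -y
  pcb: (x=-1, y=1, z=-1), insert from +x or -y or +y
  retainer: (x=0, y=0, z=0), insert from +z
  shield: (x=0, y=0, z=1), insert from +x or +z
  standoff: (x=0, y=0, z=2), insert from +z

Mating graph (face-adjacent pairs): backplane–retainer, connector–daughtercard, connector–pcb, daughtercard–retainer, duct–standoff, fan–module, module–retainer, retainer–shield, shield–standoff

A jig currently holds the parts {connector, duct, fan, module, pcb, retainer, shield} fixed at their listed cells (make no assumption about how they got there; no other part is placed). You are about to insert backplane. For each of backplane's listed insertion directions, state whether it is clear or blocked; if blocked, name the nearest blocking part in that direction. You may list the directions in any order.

-x: nearest on ray is retainer@(0, 0, 0) ⇒ blocked
+z: ray from backplane(1, 0, 0) has no placed part ⇒ clear

+z: clear; -x: blocked by retainer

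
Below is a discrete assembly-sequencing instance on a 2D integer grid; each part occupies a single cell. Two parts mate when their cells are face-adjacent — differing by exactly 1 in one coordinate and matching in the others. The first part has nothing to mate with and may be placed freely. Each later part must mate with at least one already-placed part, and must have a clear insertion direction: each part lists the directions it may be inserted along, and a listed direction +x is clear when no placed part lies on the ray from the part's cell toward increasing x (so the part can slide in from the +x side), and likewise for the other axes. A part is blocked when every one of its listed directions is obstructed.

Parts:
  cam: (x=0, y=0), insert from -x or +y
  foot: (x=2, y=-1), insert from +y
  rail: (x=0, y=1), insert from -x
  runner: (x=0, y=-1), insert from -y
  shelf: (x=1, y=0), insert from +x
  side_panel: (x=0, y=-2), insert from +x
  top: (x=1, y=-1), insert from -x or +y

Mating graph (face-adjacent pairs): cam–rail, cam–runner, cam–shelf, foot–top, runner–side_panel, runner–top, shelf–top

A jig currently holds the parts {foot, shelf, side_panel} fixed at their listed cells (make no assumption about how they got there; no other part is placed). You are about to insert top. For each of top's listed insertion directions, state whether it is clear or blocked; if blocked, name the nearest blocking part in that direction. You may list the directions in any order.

-x: ray from top(1, -1) has no placed part ⇒ clear
+y: nearest on ray is shelf@(1, 0) ⇒ blocked

+y: blocked by shelf; -x: clear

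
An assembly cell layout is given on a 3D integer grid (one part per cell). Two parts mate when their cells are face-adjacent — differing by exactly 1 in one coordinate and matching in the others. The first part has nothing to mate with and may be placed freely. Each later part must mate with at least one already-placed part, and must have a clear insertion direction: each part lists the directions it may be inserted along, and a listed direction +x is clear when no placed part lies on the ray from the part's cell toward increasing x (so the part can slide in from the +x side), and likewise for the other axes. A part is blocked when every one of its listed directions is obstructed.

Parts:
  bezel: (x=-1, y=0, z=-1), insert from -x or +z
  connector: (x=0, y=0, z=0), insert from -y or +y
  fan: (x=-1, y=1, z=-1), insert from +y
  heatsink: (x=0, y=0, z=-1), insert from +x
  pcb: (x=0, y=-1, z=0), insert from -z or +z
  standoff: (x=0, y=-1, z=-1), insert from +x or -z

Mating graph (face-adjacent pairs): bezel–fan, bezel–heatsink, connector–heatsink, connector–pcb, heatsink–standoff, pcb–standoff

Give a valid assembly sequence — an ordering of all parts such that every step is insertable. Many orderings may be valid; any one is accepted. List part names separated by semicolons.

1. bezel@(-1, 0, -1) [-x clear] — {bezel}
2. fan@(-1, 1, -1) [+y clear] — {bezel, fan}
3. heatsink@(0, 0, -1) [+x clear] — {bezel, fan, heatsink}
4. connector@(0, 0, 0) [-y clear] — {bezel, connector, fan, heatsink}
5. pcb@(0, -1, 0) [-z clear] — {bezel, connector, fan, heatsink, pcb}
6. standoff@(0, -1, -1) [+x clear] — {bezel, connector, fan, heatsink, pcb, standoff}

bezel; fan; heatsink; connector; pcb; standoff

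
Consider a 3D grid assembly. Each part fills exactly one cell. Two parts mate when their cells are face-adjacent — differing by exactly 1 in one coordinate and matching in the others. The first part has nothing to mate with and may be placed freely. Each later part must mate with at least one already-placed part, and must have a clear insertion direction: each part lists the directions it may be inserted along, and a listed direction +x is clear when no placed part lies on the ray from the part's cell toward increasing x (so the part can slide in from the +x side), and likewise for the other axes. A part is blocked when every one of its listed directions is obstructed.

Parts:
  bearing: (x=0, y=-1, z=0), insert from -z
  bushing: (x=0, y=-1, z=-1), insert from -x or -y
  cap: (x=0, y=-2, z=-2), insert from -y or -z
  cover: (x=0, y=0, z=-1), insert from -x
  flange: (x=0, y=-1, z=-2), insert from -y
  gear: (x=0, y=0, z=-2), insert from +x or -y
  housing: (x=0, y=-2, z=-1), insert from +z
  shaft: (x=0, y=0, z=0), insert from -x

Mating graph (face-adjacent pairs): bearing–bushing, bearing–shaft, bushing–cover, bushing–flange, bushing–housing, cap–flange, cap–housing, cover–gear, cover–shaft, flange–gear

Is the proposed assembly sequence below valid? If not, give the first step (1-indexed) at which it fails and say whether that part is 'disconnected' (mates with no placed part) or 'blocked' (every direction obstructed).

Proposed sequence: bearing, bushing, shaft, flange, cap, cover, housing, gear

1. bearing@(0, -1, 0) [-z clear] — {bearing}
2. bushing@(0, -1, -1) [-x clear] — {bearing, bushing}
3. shaft@(0, 0, 0) [-x clear] — {bearing, bushing, shaft}
4. flange@(0, -1, -2) [-y clear] — {bearing, bushing, flange, shaft}
5. cap@(0, -2, -2) [-y clear] — {bearing, bushing, cap, flange, shaft}
6. cover@(0, 0, -1) [-x clear] — {bearing, bushing, cap, cover, flange, shaft}
7. housing@(0, -2, -1) [+z clear] — {bearing, bushing, cap, cover, flange, housing, shaft}
8. gear@(0, 0, -2) [+x clear] — {bearing, bushing, cap, cover, flange, gear, housing, shaft}

Valid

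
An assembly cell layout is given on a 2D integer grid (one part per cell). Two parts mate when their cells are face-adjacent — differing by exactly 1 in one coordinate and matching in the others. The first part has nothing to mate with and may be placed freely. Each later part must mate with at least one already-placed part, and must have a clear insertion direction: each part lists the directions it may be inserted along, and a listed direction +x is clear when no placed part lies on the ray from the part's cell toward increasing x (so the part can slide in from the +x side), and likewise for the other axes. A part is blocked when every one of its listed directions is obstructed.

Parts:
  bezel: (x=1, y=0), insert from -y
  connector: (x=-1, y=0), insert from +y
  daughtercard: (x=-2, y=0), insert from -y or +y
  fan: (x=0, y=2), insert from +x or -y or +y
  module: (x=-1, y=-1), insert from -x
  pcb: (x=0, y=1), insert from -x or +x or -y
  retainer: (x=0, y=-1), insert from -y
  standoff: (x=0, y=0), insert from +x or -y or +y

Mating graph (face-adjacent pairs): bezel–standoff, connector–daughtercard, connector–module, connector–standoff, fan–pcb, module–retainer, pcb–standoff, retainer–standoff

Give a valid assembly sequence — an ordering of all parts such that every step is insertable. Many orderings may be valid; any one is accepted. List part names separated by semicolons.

pcb; standoff; bezel; connector; module; daughtercard; retainer; fan

1. pcb@(0, 1) [-x clear] — {pcb}
2. standoff@(0, 0) [+x clear] — {pcb, standoff}
3. bezel@(1, 0) [-y clear] — {bezel, pcb, standoff}
4. connector@(-1, 0) [+y clear] — {bezel, connector, pcb, standoff}
5. module@(-1, -1) [-x clear] — {bezel, connector, module, pcb, standoff}
6. daughtercard@(-2, 0) [-y clear] — {bezel, connector, daughtercard, module, pcb, standoff}
7. retainer@(0, -1) [-y clear] — {bezel, connector, daughtercard, module, pcb, retainer, standoff}
8. fan@(0, 2) [+x clear] — {bezel, connector, daughtercard, fan, module, pcb, retainer, standoff}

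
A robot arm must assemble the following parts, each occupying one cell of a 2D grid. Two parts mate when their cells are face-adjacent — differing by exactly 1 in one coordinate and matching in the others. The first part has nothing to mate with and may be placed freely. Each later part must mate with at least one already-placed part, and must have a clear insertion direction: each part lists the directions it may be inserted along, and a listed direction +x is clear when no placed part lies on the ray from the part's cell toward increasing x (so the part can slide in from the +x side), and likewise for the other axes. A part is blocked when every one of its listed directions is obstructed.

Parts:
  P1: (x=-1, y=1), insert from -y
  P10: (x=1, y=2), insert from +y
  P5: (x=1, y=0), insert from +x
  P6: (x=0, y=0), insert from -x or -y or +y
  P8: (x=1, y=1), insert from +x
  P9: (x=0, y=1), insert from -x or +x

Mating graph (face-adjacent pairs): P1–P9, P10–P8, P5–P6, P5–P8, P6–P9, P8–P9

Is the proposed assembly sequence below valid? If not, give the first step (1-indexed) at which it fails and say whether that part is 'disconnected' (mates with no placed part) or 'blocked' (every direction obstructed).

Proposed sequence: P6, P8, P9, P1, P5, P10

1. P6@(0, 0) [-x clear] — {P6}
2. P8@(1, 1) — no placed neighbour ⇒ disconnected

Invalid at step 2 (disconnected)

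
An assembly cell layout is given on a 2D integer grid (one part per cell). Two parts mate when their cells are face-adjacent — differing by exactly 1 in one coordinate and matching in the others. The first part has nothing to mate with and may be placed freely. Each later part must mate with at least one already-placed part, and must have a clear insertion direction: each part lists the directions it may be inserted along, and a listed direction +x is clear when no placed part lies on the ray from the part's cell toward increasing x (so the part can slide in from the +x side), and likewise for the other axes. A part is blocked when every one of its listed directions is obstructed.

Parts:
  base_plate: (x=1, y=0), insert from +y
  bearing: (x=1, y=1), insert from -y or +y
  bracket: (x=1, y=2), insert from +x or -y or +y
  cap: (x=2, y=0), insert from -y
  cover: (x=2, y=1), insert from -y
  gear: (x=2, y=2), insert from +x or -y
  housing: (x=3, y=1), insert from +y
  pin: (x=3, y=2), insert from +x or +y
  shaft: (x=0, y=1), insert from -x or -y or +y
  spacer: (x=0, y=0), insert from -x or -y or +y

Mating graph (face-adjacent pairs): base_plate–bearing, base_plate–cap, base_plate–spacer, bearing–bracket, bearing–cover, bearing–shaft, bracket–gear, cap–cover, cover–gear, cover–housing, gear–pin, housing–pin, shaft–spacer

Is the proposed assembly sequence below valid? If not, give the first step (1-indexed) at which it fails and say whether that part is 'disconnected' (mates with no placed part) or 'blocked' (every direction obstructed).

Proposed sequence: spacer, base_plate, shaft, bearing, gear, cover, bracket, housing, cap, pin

1. spacer@(0, 0) [-x clear] — {spacer}
2. base_plate@(1, 0) [+y clear] — {base_plate, spacer}
3. shaft@(0, 1) [-x clear] — {base_plate, shaft, spacer}
4. bearing@(1, 1) [+y clear] — {base_plate, bearing, shaft, spacer}
5. gear@(2, 2) — no placed neighbour ⇒ disconnected

Invalid at step 5 (disconnected)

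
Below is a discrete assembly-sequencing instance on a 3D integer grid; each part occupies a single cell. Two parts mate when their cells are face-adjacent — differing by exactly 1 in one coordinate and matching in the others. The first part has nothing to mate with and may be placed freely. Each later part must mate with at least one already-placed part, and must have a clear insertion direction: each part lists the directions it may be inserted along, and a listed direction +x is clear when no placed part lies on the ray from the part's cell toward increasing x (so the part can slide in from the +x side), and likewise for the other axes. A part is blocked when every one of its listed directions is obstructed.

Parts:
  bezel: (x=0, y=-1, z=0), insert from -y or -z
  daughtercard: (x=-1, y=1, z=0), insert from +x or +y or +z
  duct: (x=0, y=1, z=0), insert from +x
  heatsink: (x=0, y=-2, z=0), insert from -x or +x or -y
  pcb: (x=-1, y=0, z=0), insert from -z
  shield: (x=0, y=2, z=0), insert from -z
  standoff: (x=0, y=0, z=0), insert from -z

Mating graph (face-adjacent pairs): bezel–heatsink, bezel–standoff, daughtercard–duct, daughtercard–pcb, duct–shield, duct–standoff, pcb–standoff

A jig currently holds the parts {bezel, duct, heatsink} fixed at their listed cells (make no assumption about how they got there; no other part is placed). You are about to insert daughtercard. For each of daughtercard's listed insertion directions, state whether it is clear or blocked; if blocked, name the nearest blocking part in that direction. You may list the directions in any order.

+x: blocked by duct; +y: clear; +z: clear

+x: nearest on ray is duct@(0, 1, 0) ⇒ blocked
+y: ray from daughtercard(-1, 1, 0) has no placed part ⇒ clear
+z: ray from daughtercard(-1, 1, 0) has no placed part ⇒ clear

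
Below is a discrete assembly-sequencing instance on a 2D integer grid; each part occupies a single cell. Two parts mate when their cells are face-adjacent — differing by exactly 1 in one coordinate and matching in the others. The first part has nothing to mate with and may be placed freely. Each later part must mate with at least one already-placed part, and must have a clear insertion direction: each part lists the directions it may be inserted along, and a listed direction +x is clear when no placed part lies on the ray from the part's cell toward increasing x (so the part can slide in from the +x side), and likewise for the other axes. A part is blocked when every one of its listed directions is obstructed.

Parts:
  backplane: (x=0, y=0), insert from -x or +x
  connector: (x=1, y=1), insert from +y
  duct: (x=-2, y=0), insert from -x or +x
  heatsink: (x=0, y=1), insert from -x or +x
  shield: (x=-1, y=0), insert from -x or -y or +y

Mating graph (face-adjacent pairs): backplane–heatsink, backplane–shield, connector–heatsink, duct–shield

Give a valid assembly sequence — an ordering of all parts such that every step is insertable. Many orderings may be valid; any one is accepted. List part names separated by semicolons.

1. heatsink@(0, 1) [-x clear] — {heatsink}
2. connector@(1, 1) [+y clear] — {connector, heatsink}
3. backplane@(0, 0) [-x clear] — {backplane, connector, heatsink}
4. shield@(-1, 0) [-x clear] — {backplane, connector, heatsink, shield}
5. duct@(-2, 0) [-x clear] — {backplane, connector, duct, heatsink, shield}

heatsink; connector; backplane; shield; duct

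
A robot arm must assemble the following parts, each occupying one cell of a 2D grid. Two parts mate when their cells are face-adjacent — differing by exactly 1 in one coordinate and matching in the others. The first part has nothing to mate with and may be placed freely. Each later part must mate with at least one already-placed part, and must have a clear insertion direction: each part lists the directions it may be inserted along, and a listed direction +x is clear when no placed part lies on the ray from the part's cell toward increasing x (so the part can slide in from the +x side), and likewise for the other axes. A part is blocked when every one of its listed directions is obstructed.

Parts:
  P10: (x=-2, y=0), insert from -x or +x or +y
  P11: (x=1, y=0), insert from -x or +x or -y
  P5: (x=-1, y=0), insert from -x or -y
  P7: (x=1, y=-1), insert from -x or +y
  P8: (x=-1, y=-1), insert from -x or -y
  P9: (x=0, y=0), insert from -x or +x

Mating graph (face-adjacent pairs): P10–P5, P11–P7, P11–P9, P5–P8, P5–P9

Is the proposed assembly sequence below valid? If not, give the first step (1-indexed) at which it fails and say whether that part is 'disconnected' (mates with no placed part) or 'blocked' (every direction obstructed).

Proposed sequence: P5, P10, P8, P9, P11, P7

Invalid at step 6 (blocked)

1. P5@(-1, 0) [-x clear] — {P5}
2. P10@(-2, 0) [-x clear] — {P10, P5}
3. P8@(-1, -1) [-x clear] — {P10, P5, P8}
4. P9@(0, 0) [+x clear] — {P10, P5, P8, P9}
5. P11@(1, 0) [+x clear] — {P10, P11, P5, P8, P9}
6. P7@(1, -1) — -x/+y all obstructed ⇒ blocked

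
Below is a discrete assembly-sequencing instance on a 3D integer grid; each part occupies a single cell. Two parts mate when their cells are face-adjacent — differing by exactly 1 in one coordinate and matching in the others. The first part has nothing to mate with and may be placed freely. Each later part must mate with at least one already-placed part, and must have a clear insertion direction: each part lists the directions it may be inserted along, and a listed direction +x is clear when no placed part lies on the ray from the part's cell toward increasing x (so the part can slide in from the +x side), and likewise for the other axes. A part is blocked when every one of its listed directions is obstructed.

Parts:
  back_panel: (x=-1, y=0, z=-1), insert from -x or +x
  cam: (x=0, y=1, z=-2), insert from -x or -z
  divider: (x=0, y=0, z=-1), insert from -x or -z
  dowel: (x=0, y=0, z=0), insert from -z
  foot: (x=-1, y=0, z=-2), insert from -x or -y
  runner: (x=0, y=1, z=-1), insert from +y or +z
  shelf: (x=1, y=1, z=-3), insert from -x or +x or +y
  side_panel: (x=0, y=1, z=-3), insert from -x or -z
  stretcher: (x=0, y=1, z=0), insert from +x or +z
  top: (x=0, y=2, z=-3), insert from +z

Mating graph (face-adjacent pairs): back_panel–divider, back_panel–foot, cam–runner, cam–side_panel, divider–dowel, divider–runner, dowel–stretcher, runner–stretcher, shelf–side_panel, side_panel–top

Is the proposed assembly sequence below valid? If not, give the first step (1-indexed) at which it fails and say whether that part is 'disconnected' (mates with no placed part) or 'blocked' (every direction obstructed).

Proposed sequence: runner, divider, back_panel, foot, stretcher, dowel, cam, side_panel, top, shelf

1. runner@(0, 1, -1) [+y clear] — {runner}
2. divider@(0, 0, -1) [-x clear] — {divider, runner}
3. back_panel@(-1, 0, -1) [-x clear] — {back_panel, divider, runner}
4. foot@(-1, 0, -2) [-x clear] — {back_panel, divider, foot, runner}
5. stretcher@(0, 1, 0) [+x clear] — {back_panel, divider, foot, runner, stretcher}
6. dowel@(0, 0, 0) — -z all obstructed ⇒ blocked

Invalid at step 6 (blocked)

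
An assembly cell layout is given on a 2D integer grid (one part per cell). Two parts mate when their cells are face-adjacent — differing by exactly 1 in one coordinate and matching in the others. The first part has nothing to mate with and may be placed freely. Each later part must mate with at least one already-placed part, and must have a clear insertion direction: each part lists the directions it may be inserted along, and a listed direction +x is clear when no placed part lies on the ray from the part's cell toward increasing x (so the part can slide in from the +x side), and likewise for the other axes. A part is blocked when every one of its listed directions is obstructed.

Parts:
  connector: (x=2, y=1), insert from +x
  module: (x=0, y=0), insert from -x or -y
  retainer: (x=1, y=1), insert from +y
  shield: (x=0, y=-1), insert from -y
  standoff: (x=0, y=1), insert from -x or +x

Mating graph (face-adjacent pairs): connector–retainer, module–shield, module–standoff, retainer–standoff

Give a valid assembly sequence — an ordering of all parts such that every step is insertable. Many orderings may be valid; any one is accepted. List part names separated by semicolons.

1. standoff@(0, 1) [-x clear] — {standoff}
2. retainer@(1, 1) [+y clear] — {retainer, standoff}
3. connector@(2, 1) [+x clear] — {connector, retainer, standoff}
4. module@(0, 0) [-x clear] — {connector, module, retainer, standoff}
5. shield@(0, -1) [-y clear] — {connector, module, retainer, shield, standoff}

standoff; retainer; connector; module; shield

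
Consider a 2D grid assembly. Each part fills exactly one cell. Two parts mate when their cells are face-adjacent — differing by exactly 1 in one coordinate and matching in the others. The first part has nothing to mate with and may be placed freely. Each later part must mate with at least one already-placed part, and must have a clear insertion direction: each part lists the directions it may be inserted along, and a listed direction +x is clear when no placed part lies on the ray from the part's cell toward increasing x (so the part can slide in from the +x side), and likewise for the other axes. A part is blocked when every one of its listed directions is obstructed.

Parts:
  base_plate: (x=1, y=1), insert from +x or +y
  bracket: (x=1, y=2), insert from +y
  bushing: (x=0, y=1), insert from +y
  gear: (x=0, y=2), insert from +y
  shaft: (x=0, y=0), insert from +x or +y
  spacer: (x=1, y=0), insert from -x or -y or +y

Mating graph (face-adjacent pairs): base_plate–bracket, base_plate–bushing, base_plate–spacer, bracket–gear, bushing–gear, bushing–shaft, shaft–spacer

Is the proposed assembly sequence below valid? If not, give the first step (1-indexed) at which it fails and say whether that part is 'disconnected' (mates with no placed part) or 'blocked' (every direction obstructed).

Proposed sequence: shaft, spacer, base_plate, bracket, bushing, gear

Valid

1. shaft@(0, 0) [+x clear] — {shaft}
2. spacer@(1, 0) [-y clear] — {shaft, spacer}
3. base_plate@(1, 1) [+x clear] — {base_plate, shaft, spacer}
4. bracket@(1, 2) [+y clear] — {base_plate, bracket, shaft, spacer}
5. bushing@(0, 1) [+y clear] — {base_plate, bracket, bushing, shaft, spacer}
6. gear@(0, 2) [+y clear] — {base_plate, bracket, bushing, gear, shaft, spacer}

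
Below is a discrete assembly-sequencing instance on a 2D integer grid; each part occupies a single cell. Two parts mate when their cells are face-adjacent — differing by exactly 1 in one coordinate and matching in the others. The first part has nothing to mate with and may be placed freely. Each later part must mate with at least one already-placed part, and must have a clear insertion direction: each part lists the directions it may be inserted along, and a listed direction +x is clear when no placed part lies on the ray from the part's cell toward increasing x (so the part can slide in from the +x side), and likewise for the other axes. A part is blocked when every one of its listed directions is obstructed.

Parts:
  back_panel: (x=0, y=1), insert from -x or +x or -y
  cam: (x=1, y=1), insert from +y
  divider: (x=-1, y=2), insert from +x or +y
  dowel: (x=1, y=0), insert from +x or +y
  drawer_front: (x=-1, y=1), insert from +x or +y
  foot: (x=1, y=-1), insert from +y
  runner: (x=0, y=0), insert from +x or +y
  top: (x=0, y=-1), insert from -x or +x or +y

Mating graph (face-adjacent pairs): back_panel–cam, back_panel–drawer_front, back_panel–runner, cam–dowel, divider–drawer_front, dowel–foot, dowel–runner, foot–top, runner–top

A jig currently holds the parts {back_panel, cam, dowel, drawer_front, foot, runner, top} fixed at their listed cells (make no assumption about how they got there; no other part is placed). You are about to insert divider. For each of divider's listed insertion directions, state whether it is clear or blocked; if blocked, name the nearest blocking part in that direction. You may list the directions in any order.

+x: ray from divider(-1, 2) has no placed part ⇒ clear
+y: ray from divider(-1, 2) has no placed part ⇒ clear

+x: clear; +y: clear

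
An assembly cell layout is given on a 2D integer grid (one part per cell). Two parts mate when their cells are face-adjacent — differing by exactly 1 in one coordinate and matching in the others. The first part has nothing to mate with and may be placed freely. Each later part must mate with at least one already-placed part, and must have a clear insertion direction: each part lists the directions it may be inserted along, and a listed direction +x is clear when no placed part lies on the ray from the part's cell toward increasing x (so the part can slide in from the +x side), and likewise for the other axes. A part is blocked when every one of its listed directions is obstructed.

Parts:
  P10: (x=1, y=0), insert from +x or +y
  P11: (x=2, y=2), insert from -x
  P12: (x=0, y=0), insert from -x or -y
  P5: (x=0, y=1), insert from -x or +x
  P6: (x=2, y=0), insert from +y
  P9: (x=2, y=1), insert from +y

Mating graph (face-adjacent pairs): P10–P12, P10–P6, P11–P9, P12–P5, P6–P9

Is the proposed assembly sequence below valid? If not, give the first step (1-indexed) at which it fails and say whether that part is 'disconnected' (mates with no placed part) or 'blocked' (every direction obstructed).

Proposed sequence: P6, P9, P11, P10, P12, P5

1. P6@(2, 0) [+y clear] — {P6}
2. P9@(2, 1) [+y clear] — {P6, P9}
3. P11@(2, 2) [-x clear] — {P11, P6, P9}
4. P10@(1, 0) [+y clear] — {P10, P11, P6, P9}
5. P12@(0, 0) [-x clear] — {P10, P11, P12, P6, P9}
6. P5@(0, 1) [-x clear] — {P10, P11, P12, P5, P6, P9}

Valid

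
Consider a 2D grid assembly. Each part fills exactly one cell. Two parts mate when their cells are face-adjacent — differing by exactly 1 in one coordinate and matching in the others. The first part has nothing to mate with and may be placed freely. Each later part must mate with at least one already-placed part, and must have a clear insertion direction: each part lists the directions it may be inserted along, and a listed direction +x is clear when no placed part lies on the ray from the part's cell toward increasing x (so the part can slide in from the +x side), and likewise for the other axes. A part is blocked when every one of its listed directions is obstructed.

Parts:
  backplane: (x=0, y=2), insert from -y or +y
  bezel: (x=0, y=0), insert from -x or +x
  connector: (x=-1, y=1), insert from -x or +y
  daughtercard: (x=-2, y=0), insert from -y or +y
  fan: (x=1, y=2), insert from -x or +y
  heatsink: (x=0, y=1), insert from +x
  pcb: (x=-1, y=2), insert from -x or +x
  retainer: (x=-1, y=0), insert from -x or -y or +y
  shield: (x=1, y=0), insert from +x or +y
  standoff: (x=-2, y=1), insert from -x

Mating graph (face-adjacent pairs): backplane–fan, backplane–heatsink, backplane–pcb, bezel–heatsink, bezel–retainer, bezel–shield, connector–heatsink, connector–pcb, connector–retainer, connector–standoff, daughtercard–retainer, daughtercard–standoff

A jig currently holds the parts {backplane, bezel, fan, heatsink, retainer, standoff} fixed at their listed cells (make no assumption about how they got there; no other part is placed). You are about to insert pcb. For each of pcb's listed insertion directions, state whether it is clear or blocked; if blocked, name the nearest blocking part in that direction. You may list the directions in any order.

+x: blocked by backplane; -x: clear

-x: ray from pcb(-1, 2) has no placed part ⇒ clear
+x: nearest on ray is backplane@(0, 2) ⇒ blocked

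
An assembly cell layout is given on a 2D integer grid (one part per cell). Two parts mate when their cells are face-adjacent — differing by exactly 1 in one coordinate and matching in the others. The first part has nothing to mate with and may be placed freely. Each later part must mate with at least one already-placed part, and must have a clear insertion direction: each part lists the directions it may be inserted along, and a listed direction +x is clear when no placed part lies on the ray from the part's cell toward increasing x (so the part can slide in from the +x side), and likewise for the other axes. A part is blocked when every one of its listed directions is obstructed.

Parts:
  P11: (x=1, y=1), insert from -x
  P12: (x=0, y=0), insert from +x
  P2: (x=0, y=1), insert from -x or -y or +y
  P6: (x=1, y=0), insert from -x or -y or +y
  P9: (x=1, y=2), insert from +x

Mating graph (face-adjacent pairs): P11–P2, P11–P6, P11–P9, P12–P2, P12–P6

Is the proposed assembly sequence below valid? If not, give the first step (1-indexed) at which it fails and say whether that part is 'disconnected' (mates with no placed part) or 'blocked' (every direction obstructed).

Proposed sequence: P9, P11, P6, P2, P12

Invalid at step 5 (blocked)

1. P9@(1, 2) [+x clear] — {P9}
2. P11@(1, 1) [-x clear] — {P11, P9}
3. P6@(1, 0) [-x clear] — {P11, P6, P9}
4. P2@(0, 1) [-x clear] — {P11, P2, P6, P9}
5. P12@(0, 0) — +x all obstructed ⇒ blocked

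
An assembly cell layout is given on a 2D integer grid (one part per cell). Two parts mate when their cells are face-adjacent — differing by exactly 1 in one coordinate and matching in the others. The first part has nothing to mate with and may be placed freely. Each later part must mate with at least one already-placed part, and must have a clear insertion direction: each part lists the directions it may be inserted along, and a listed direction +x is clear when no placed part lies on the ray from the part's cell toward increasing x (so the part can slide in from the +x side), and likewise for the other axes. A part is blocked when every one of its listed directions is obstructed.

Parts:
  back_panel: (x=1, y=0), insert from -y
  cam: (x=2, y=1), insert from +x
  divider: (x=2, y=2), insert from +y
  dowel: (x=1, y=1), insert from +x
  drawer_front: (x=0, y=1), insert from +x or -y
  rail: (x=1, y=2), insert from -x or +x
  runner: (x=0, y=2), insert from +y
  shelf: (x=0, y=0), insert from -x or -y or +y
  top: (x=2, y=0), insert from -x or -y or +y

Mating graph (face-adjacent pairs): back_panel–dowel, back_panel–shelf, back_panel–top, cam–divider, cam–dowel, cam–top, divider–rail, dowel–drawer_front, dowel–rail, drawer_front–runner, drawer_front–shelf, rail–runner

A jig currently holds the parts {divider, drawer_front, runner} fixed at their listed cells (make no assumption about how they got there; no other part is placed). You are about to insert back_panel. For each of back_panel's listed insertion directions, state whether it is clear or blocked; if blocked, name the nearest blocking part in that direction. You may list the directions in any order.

-y: clear

-y: ray from back_panel(1, 0) has no placed part ⇒ clear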